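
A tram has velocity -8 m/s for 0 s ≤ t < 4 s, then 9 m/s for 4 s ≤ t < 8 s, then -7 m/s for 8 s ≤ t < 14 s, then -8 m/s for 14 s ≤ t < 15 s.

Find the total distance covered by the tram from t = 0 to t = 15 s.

Distance (not displacement) is the total path length: add the absolute areas under v-t.
0–4 s: |-8| × 4 = 32 m
4–8 s: |9| × 4 = 36 m
8–14 s: |-7| × 6 = 42 m
14–15 s: |-8| × 1 = 8 m
Total distance = 118 m

118 m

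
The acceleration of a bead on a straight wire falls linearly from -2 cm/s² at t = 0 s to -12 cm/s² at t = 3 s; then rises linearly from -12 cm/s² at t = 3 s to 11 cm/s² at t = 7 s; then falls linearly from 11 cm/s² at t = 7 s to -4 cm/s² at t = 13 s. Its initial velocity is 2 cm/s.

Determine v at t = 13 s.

Δv equals the area under the a-t graph; then v = v₀ + Δv.
0–3 s: ½(-2 + -12)(3) = -21 cm/s
3–7 s: ½(-12 + 11)(4) = -2 cm/s
7–13 s: ½(11 + -4)(6) = 21 cm/s
Δv = -2 cm/s, so v(13) = 2 + (-2) = 0 cm/s.

0 cm/s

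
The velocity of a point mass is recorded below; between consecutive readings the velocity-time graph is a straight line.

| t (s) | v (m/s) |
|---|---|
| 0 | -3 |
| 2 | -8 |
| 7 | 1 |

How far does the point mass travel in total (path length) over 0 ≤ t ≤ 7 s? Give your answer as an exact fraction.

Total distance travelled is ∫|v| dt — sum the magnitudes of each area piece.
0–2 s: |½(-3 + -8)(2)| = 11 m
2–7 s: v = 0 at t = 58/9 s; triangle areas 160/9 + 5/18 = 325/18 m
Total distance = 523/18 m

523/18 m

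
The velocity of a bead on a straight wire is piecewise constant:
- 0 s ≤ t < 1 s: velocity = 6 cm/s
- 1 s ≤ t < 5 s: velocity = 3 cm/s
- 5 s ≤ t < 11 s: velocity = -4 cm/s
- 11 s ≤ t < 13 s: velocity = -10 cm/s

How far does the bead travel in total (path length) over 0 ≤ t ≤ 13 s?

Distance (not displacement) is the total path length: add the absolute areas under v-t.
0–1 s: |6| × 1 = 6 cm
1–5 s: |3| × 4 = 12 cm
5–11 s: |-4| × 6 = 24 cm
11–13 s: |-10| × 2 = 20 cm
Total distance = 62 cm

62 cm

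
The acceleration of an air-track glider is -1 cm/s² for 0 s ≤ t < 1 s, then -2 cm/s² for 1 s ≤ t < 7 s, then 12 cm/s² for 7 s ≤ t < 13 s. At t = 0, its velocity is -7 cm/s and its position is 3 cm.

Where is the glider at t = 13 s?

7.5 cm

On each constant-a segment, Δv = aΔt and Δx = v₀Δt + ½aΔt²; chain segment to segment.
0–1 s: v starts -7 cm/s; Δx = -7·1 + ½·-1·1² = -7.5 cm; v ends -8 cm/s.
1–7 s: v starts -8 cm/s; Δx = -8·6 + ½·-2·6² = -84 cm; v ends -20 cm/s.
7–13 s: v starts -20 cm/s; Δx = -20·6 + ½·12·6² = 96 cm; v ends 52 cm/s.
x(13) = 3 + Σ Δx = 7.5 cm.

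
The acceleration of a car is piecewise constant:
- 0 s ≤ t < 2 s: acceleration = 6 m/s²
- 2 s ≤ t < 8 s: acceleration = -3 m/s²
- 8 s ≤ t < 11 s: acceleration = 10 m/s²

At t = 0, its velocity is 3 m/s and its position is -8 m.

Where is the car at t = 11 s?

On each constant-a segment, Δv = aΔt and Δx = v₀Δt + ½aΔt²; chain segment to segment.
0–2 s: v starts 3 m/s; Δx = 3·2 + ½·6·2² = 18 m; v ends 15 m/s.
2–8 s: v starts 15 m/s; Δx = 15·6 + ½·-3·6² = 36 m; v ends -3 m/s.
8–11 s: v starts -3 m/s; Δx = -3·3 + ½·10·3² = 36 m; v ends 27 m/s.
x(11) = -8 + Σ Δx = 82 m.

82 m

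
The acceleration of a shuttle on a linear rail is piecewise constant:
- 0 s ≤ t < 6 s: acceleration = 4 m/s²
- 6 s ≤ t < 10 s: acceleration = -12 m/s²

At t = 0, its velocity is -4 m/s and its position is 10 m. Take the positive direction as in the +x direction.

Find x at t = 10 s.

42 m

On each constant-a segment, Δv = aΔt and Δx = v₀Δt + ½aΔt²; chain segment to segment.
0–6 s: v starts -4 m/s; Δx = -4·6 + ½·4·6² = 48 m; v ends 20 m/s.
6–10 s: v starts 20 m/s; Δx = 20·4 + ½·-12·4² = -16 m; v ends -28 m/s.
x(10) = 10 + Σ Δx = 42 m.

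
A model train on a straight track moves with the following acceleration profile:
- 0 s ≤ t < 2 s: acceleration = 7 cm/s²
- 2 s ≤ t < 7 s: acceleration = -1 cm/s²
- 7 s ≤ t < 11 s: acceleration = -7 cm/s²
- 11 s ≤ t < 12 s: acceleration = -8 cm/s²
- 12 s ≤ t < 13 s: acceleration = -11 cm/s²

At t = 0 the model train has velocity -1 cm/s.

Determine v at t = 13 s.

-39 cm/s

Δv equals the area under the a-t graph; then v = v₀ + Δv.
0–2 s: 7 × 2 = 14 cm/s
2–7 s: -1 × 5 = -5 cm/s
7–11 s: -7 × 4 = -28 cm/s
11–12 s: -8 × 1 = -8 cm/s
12–13 s: -11 × 1 = -11 cm/s
Δv = -38 cm/s, so v(13) = -1 + (-38) = -39 cm/s.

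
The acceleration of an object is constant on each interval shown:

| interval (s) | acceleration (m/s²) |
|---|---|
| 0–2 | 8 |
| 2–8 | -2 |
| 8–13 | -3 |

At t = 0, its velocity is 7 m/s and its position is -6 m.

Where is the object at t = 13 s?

143.5 m

On each constant-a segment, Δv = aΔt and Δx = v₀Δt + ½aΔt²; chain segment to segment.
0–2 s: v starts 7 m/s; Δx = 7·2 + ½·8·2² = 30 m; v ends 23 m/s.
2–8 s: v starts 23 m/s; Δx = 23·6 + ½·-2·6² = 102 m; v ends 11 m/s.
8–13 s: v starts 11 m/s; Δx = 11·5 + ½·-3·5² = 17.5 m; v ends -4 m/s.
x(13) = -6 + Σ Δx = 143.5 m.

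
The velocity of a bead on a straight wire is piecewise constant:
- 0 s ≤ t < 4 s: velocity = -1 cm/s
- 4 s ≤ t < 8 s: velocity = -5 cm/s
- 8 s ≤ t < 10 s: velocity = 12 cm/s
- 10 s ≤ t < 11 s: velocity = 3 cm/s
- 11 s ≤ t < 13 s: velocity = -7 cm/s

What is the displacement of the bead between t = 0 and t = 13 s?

Displacement is the signed area under the v-t curve.
0–4 s: -1 × 4 = -4 cm
4–8 s: -5 × 4 = -20 cm
8–10 s: 12 × 2 = 24 cm
10–11 s: 3 × 1 = 3 cm
11–13 s: -7 × 2 = -14 cm
Net displacement = -11 cm

-11 cm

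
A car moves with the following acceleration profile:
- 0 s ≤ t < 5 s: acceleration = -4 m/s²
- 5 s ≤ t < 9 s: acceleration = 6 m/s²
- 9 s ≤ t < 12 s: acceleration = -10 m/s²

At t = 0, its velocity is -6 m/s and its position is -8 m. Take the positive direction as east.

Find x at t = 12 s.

On each constant-a segment, Δv = aΔt and Δx = v₀Δt + ½aΔt²; chain segment to segment.
0–5 s: v starts -6 m/s; Δx = -6·5 + ½·-4·5² = -80 m; v ends -26 m/s.
5–9 s: v starts -26 m/s; Δx = -26·4 + ½·6·4² = -56 m; v ends -2 m/s.
9–12 s: v starts -2 m/s; Δx = -2·3 + ½·-10·3² = -51 m; v ends -32 m/s.
x(12) = -8 + Σ Δx = -195 m.

-195 m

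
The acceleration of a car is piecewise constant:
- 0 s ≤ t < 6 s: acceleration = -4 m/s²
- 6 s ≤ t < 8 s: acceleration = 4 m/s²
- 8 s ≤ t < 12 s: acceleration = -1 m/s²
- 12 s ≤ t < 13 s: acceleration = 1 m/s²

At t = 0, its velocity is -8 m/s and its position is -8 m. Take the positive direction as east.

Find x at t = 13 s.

-315.5 m

On each constant-a segment, Δv = aΔt and Δx = v₀Δt + ½aΔt²; chain segment to segment.
0–6 s: v starts -8 m/s; Δx = -8·6 + ½·-4·6² = -120 m; v ends -32 m/s.
6–8 s: v starts -32 m/s; Δx = -32·2 + ½·4·2² = -56 m; v ends -24 m/s.
8–12 s: v starts -24 m/s; Δx = -24·4 + ½·-1·4² = -104 m; v ends -28 m/s.
12–13 s: v starts -28 m/s; Δx = -28·1 + ½·1·1² = -27.5 m; v ends -27 m/s.
x(13) = -8 + Σ Δx = -315.5 m.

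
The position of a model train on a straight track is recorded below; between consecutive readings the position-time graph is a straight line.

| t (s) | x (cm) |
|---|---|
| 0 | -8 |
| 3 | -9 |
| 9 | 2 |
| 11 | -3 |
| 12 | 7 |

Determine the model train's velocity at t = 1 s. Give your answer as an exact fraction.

-1/3 cm/s

Velocity is the slope of the x-t graph on 0–3 s: (-9 − -8)/(3 − 0) = -1/3 cm/s.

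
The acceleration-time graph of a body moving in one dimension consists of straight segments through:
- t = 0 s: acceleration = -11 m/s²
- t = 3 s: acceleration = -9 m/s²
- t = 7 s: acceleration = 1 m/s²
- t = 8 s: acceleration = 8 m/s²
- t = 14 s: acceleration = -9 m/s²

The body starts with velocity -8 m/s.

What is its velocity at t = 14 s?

Δv equals the area under the a-t graph; then v = v₀ + Δv.
0–3 s: ½(-11 + -9)(3) = -30 m/s
3–7 s: ½(-9 + 1)(4) = -16 m/s
7–8 s: ½(1 + 8)(1) = 4.5 m/s
8–14 s: ½(8 + -9)(6) = -3 m/s
Δv = -44.5 m/s, so v(14) = -8 + (-44.5) = -52.5 m/s.

-52.5 m/s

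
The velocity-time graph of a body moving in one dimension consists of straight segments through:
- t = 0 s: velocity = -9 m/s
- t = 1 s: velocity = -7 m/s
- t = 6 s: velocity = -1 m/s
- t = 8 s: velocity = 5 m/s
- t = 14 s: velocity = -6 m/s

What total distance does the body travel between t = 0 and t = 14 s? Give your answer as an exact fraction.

1616/33 m

Total distance travelled is ∫|v| dt — sum the magnitudes of each area piece.
0–1 s: |½(-9 + -7)(1)| = 8 m
1–6 s: |½(-7 + -1)(5)| = 20 m
6–8 s: v = 0 at t = 19/3 s; triangle areas 1/6 + 25/6 = 13/3 m
8–14 s: v = 0 at t = 118/11 s; triangle areas 75/11 + 108/11 = 183/11 m
Total distance = 1616/33 m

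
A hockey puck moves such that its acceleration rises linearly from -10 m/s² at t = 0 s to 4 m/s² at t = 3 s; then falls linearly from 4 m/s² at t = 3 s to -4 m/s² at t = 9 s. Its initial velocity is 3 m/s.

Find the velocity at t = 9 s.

-6 m/s

Δv equals the area under the a-t graph; then v = v₀ + Δv.
0–3 s: ½(-10 + 4)(3) = -9 m/s
3–9 s: ½(4 + -4)(6) = 0 m/s
Δv = -9 m/s, so v(9) = 3 + (-9) = -6 m/s.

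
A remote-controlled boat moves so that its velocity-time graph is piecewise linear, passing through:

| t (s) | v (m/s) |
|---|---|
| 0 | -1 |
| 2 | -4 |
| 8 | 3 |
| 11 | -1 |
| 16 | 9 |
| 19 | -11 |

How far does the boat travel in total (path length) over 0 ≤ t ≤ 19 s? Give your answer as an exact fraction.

1929/35 m

Total distance travelled is ∫|v| dt — sum the magnitudes of each area piece.
0–2 s: |½(-1 + -4)(2)| = 5 m
2–8 s: v = 0 at t = 38/7 s; triangle areas 48/7 + 27/7 = 75/7 m
8–11 s: v = 0 at t = 10.25 s; triangle areas 3.375 + 0.375 = 3.75 m
11–16 s: v = 0 at t = 11.5 s; triangle areas 0.25 + 20.25 = 20.5 m
16–19 s: v = 0 at t = 17.35 s; triangle areas 6.075 + 9.075 = 15.15 m
Total distance = 1929/35 m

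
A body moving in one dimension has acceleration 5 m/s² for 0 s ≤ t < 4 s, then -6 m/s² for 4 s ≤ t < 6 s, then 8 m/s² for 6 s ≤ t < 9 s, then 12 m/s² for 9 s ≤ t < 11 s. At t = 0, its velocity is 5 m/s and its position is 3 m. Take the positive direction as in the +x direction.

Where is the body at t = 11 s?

On each constant-a segment, Δv = aΔt and Δx = v₀Δt + ½aΔt²; chain segment to segment.
0–4 s: v starts 5 m/s; Δx = 5·4 + ½·5·4² = 60 m; v ends 25 m/s.
4–6 s: v starts 25 m/s; Δx = 25·2 + ½·-6·2² = 38 m; v ends 13 m/s.
6–9 s: v starts 13 m/s; Δx = 13·3 + ½·8·3² = 75 m; v ends 37 m/s.
9–11 s: v starts 37 m/s; Δx = 37·2 + ½·12·2² = 98 m; v ends 61 m/s.
x(11) = 3 + Σ Δx = 274 m.

274 m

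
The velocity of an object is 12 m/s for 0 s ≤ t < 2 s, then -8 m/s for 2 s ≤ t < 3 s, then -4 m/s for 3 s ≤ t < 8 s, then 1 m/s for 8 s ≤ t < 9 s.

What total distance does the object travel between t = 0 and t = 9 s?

Distance (not displacement) is the total path length: add the absolute areas under v-t.
0–2 s: |12| × 2 = 24 m
2–3 s: |-8| × 1 = 8 m
3–8 s: |-4| × 5 = 20 m
8–9 s: |1| × 1 = 1 m
Total distance = 53 m

53 m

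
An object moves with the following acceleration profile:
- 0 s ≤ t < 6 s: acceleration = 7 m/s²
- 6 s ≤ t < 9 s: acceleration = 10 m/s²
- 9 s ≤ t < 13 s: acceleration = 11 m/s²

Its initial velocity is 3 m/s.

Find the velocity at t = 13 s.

119 m/s

Δv equals the area under the a-t graph; then v = v₀ + Δv.
0–6 s: 7 × 6 = 42 m/s
6–9 s: 10 × 3 = 30 m/s
9–13 s: 11 × 4 = 44 m/s
Δv = 116 m/s, so v(13) = 3 + (116) = 119 m/s.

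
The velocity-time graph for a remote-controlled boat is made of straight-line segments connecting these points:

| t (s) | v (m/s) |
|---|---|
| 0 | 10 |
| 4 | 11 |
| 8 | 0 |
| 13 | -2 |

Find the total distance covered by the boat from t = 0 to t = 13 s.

Distance (not displacement) is the total path length: add the absolute areas under v-t.
0–4 s: |½(10 + 11)(4)| = 42 m
4–8 s: |½(11 + 0)(4)| = 22 m
8–13 s: |½(0 + -2)(5)| = 5 m
Total distance = 69 m

69 m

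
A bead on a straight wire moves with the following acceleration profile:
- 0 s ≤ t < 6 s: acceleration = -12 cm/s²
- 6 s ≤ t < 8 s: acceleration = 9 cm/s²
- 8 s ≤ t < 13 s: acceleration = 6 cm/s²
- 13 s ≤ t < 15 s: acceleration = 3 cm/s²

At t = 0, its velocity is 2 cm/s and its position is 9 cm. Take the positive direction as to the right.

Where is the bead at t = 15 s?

-540 cm

On each constant-a segment, Δv = aΔt and Δx = v₀Δt + ½aΔt²; chain segment to segment.
0–6 s: v starts 2 cm/s; Δx = 2·6 + ½·-12·6² = -204 cm; v ends -70 cm/s.
6–8 s: v starts -70 cm/s; Δx = -70·2 + ½·9·2² = -122 cm; v ends -52 cm/s.
8–13 s: v starts -52 cm/s; Δx = -52·5 + ½·6·5² = -185 cm; v ends -22 cm/s.
13–15 s: v starts -22 cm/s; Δx = -22·2 + ½·3·2² = -38 cm; v ends -16 cm/s.
x(15) = 9 + Σ Δx = -540 cm.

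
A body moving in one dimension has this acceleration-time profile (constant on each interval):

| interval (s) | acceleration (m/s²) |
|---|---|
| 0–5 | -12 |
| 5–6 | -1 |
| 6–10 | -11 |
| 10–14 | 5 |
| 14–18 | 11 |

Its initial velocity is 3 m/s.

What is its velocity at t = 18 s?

-38 m/s

Δv equals the area under the a-t graph; then v = v₀ + Δv.
0–5 s: -12 × 5 = -60 m/s
5–6 s: -1 × 1 = -1 m/s
6–10 s: -11 × 4 = -44 m/s
10–14 s: 5 × 4 = 20 m/s
14–18 s: 11 × 4 = 44 m/s
Δv = -41 m/s, so v(18) = 3 + (-41) = -38 m/s.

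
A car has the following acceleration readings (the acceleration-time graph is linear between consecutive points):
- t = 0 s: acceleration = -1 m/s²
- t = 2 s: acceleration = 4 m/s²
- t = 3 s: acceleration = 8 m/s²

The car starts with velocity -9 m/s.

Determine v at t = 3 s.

Δv equals the area under the a-t graph; then v = v₀ + Δv.
0–2 s: ½(-1 + 4)(2) = 3 m/s
2–3 s: ½(4 + 8)(1) = 6 m/s
Δv = 9 m/s, so v(3) = -9 + (9) = 0 m/s.

0 m/s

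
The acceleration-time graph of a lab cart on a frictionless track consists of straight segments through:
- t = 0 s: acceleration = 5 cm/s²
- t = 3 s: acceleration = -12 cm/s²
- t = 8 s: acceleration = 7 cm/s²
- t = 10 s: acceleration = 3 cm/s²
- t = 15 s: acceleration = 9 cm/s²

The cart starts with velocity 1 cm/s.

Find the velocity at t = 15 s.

18 cm/s

Δv equals the area under the a-t graph; then v = v₀ + Δv.
0–3 s: ½(5 + -12)(3) = -10.5 cm/s
3–8 s: ½(-12 + 7)(5) = -12.5 cm/s
8–10 s: ½(7 + 3)(2) = 10 cm/s
10–15 s: ½(3 + 9)(5) = 30 cm/s
Δv = 17 cm/s, so v(15) = 1 + (17) = 18 cm/s.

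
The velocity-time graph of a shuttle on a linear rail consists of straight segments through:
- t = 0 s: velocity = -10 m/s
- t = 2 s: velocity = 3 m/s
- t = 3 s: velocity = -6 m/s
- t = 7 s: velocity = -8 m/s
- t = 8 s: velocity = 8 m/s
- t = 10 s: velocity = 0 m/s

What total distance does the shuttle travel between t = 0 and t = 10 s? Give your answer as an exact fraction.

1323/26 m

Total distance travelled is ∫|v| dt — sum the magnitudes of each area piece.
0–2 s: v = 0 at t = 20/13 s; triangle areas 100/13 + 9/13 = 109/13 m
2–3 s: v = 0 at t = 7/3 s; triangle areas 0.5 + 2 = 2.5 m
3–7 s: |½(-6 + -8)(4)| = 28 m
7–8 s: v = 0 at t = 7.5 s; triangle areas 2 + 2 = 4 m
8–10 s: |½(8 + 0)(2)| = 8 m
Total distance = 1323/26 m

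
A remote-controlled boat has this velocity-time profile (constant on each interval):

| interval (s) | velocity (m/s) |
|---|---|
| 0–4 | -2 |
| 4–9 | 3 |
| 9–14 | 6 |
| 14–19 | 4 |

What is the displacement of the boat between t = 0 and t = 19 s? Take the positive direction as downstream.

57 m

Net displacement equals the area under the velocity-time graph (areas below the axis count negative).
0–4 s: -2 × 4 = -8 m
4–9 s: 3 × 5 = 15 m
9–14 s: 6 × 5 = 30 m
14–19 s: 4 × 5 = 20 m
Net displacement = 57 m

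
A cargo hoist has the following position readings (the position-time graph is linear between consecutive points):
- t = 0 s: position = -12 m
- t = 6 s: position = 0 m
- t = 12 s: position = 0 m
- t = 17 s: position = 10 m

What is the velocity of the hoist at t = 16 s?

Velocity is the slope of the x-t graph on 12–17 s: (10 − 0)/(17 − 12) = 2 m/s.

2 m/s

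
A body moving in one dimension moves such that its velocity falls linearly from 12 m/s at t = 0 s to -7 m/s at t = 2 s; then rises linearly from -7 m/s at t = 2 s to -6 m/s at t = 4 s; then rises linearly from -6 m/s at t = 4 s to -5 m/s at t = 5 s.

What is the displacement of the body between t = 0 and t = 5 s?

Net displacement equals the area under the velocity-time graph (areas below the axis count negative).
0–2 s: ½(12 + -7)(2) = 5 m
2–4 s: ½(-7 + -6)(2) = -13 m
4–5 s: ½(-6 + -5)(1) = -5.5 m
Net displacement = -13.5 m

-13.5 m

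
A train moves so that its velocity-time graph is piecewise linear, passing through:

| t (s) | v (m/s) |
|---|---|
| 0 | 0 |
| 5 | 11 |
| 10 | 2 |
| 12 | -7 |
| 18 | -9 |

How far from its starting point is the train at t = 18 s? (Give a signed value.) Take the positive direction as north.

7 m

Net displacement equals the area under the velocity-time graph (areas below the axis count negative).
0–5 s: ½(0 + 11)(5) = 27.5 m
5–10 s: ½(11 + 2)(5) = 32.5 m
10–12 s: ½(2 + -7)(2) = -5 m
12–18 s: ½(-7 + -9)(6) = -48 m
Net displacement = 7 m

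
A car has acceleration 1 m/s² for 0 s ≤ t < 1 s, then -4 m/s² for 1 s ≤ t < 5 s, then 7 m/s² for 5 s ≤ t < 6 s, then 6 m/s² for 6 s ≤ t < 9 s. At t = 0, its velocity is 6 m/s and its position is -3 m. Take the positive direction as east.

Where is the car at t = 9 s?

15 m

On each constant-a segment, Δv = aΔt and Δx = v₀Δt + ½aΔt²; chain segment to segment.
0–1 s: v starts 6 m/s; Δx = 6·1 + ½·1·1² = 6.5 m; v ends 7 m/s.
1–5 s: v starts 7 m/s; Δx = 7·4 + ½·-4·4² = -4 m; v ends -9 m/s.
5–6 s: v starts -9 m/s; Δx = -9·1 + ½·7·1² = -5.5 m; v ends -2 m/s.
6–9 s: v starts -2 m/s; Δx = -2·3 + ½·6·3² = 21 m; v ends 16 m/s.
x(9) = -3 + Σ Δx = 15 m.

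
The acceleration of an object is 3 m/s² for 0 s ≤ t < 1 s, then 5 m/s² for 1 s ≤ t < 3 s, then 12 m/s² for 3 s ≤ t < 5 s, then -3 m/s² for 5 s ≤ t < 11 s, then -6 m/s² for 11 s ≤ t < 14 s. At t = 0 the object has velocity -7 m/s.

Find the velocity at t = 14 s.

-6 m/s

Δv equals the area under the a-t graph; then v = v₀ + Δv.
0–1 s: 3 × 1 = 3 m/s
1–3 s: 5 × 2 = 10 m/s
3–5 s: 12 × 2 = 24 m/s
5–11 s: -3 × 6 = -18 m/s
11–14 s: -6 × 3 = -18 m/s
Δv = 1 m/s, so v(14) = -7 + (1) = -6 m/s.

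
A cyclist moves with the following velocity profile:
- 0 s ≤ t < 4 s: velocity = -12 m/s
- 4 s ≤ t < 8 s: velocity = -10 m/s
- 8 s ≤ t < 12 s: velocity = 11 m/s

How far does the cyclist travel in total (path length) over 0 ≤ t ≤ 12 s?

132 m

Total distance travelled is ∫|v| dt — sum the magnitudes of each area piece.
0–4 s: |-12| × 4 = 48 m
4–8 s: |-10| × 4 = 40 m
8–12 s: |11| × 4 = 44 m
Total distance = 132 m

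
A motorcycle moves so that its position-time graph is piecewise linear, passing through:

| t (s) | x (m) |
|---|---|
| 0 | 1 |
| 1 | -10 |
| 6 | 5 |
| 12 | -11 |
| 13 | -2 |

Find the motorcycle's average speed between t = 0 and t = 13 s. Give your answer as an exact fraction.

Average speed = (total path length)/(elapsed time); on a piecewise-linear x-t graph the path length is Σ|Δx|.
0–1 s: |Δx| = |-10 − 1| = 11 m
1–6 s: |Δx| = |5 − -10| = 15 m
6–12 s: |Δx| = |-11 − 5| = 16 m
12–13 s: |Δx| = |-2 − -11| = 9 m
Total path = 51 m; average speed = 51/13 = 51/13 m/s.

51/13 m/s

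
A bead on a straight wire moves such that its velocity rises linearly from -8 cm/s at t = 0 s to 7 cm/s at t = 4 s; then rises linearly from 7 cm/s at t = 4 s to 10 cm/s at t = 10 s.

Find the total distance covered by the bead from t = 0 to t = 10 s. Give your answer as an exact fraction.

Total distance travelled is ∫|v| dt — sum the magnitudes of each area piece.
0–4 s: v = 0 at t = 32/15 s; triangle areas 128/15 + 98/15 = 226/15 cm
4–10 s: |½(7 + 10)(6)| = 51 cm
Total distance = 991/15 cm

991/15 cm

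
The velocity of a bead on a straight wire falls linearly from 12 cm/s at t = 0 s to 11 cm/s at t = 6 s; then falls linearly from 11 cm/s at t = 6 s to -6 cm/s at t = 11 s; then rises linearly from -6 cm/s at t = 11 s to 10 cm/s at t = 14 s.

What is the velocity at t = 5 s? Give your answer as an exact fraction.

67/6 cm/s

On 0–6 s the graph is linear from 12 to 11 cm/s: v(5) = 12 + (11 − 12)·(5 − 0)/(6 − 0) = 67/6 cm/s.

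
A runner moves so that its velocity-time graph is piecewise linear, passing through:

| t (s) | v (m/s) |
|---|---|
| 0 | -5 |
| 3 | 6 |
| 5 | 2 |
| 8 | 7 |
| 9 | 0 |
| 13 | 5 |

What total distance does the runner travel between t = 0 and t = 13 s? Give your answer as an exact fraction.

953/22 m

Total distance travelled is ∫|v| dt — sum the magnitudes of each area piece.
0–3 s: v = 0 at t = 15/11 s; triangle areas 75/22 + 54/11 = 183/22 m
3–5 s: |½(6 + 2)(2)| = 8 m
5–8 s: |½(2 + 7)(3)| = 13.5 m
8–9 s: |½(7 + 0)(1)| = 3.5 m
9–13 s: |½(0 + 5)(4)| = 10 m
Total distance = 953/22 m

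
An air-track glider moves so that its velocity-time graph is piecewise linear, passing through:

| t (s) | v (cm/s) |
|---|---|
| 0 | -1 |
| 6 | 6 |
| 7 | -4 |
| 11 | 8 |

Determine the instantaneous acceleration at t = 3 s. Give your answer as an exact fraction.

Acceleration is the slope of the v-t graph on 0–6 s: (6 − -1)/(6 − 0) = 7/6 cm/s².

7/6 cm/s²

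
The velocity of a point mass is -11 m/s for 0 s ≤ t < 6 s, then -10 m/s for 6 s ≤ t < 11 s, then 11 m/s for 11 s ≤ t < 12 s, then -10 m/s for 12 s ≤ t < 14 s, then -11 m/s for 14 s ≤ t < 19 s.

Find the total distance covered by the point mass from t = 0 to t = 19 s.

Total distance travelled is ∫|v| dt — sum the magnitudes of each area piece.
0–6 s: |-11| × 6 = 66 m
6–11 s: |-10| × 5 = 50 m
11–12 s: |11| × 1 = 11 m
12–14 s: |-10| × 2 = 20 m
14–19 s: |-11| × 5 = 55 m
Total distance = 202 m

202 m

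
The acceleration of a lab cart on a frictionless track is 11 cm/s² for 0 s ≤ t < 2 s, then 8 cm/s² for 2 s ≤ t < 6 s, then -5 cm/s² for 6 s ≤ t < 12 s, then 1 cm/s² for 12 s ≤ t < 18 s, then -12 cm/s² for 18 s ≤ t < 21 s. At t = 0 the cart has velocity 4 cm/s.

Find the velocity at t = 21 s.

Δv equals the area under the a-t graph; then v = v₀ + Δv.
0–2 s: 11 × 2 = 22 cm/s
2–6 s: 8 × 4 = 32 cm/s
6–12 s: -5 × 6 = -30 cm/s
12–18 s: 1 × 6 = 6 cm/s
18–21 s: -12 × 3 = -36 cm/s
Δv = -6 cm/s, so v(21) = 4 + (-6) = -2 cm/s.

-2 cm/s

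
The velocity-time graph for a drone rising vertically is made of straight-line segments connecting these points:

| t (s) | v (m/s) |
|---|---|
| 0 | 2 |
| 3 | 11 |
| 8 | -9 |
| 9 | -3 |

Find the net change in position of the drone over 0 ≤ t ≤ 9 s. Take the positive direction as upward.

18.5 m

Net displacement equals the area under the velocity-time graph (areas below the axis count negative).
0–3 s: ½(2 + 11)(3) = 19.5 m
3–8 s: ½(11 + -9)(5) = 5 m
8–9 s: ½(-9 + -3)(1) = -6 m
Net displacement = 18.5 m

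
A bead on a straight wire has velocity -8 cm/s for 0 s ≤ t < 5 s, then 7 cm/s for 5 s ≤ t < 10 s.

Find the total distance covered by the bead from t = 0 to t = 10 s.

Total distance travelled is ∫|v| dt — sum the magnitudes of each area piece.
0–5 s: |-8| × 5 = 40 cm
5–10 s: |7| × 5 = 35 cm
Total distance = 75 cm

75 cm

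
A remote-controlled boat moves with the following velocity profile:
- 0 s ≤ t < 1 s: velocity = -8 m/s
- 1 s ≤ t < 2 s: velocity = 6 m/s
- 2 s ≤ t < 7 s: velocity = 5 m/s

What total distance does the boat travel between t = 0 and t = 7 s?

39 m

Distance (not displacement) is the total path length: add the absolute areas under v-t.
0–1 s: |-8| × 1 = 8 m
1–2 s: |6| × 1 = 6 m
2–7 s: |5| × 5 = 25 m
Total distance = 39 m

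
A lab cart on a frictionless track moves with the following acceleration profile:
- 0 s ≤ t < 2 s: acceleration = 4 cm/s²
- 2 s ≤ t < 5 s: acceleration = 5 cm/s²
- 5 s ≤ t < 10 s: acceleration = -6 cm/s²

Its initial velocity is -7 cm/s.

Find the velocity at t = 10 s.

Δv equals the area under the a-t graph; then v = v₀ + Δv.
0–2 s: 4 × 2 = 8 cm/s
2–5 s: 5 × 3 = 15 cm/s
5–10 s: -6 × 5 = -30 cm/s
Δv = -7 cm/s, so v(10) = -7 + (-7) = -14 cm/s.

-14 cm/s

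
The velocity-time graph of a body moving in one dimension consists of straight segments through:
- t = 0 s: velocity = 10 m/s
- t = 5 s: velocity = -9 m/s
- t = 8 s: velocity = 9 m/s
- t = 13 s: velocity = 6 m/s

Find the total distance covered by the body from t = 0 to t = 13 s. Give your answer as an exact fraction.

Distance (not displacement) is the total path length: add the absolute areas under v-t.
0–5 s: v = 0 at t = 50/19 s; triangle areas 250/19 + 405/38 = 905/38 m
5–8 s: v = 0 at t = 6.5 s; triangle areas 6.75 + 6.75 = 13.5 m
8–13 s: |½(9 + 6)(5)| = 37.5 m
Total distance = 2843/38 m

2843/38 m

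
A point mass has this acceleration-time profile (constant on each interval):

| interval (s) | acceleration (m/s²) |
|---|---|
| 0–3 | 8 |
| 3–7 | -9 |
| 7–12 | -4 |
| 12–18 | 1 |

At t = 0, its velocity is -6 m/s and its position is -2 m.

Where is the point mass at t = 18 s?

On each constant-a segment, Δv = aΔt and Δx = v₀Δt + ½aΔt²; chain segment to segment.
0–3 s: v starts -6 m/s; Δx = -6·3 + ½·8·3² = 18 m; v ends 18 m/s.
3–7 s: v starts 18 m/s; Δx = 18·4 + ½·-9·4² = 0 m; v ends -18 m/s.
7–12 s: v starts -18 m/s; Δx = -18·5 + ½·-4·5² = -140 m; v ends -38 m/s.
12–18 s: v starts -38 m/s; Δx = -38·6 + ½·1·6² = -210 m; v ends -32 m/s.
x(18) = -2 + Σ Δx = -334 m.

-334 m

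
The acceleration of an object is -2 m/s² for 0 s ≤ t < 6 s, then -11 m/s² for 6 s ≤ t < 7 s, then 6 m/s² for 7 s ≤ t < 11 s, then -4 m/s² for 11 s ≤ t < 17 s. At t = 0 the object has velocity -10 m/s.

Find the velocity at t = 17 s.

Δv equals the area under the a-t graph; then v = v₀ + Δv.
0–6 s: -2 × 6 = -12 m/s
6–7 s: -11 × 1 = -11 m/s
7–11 s: 6 × 4 = 24 m/s
11–17 s: -4 × 6 = -24 m/s
Δv = -23 m/s, so v(17) = -10 + (-23) = -33 m/s.

-33 m/s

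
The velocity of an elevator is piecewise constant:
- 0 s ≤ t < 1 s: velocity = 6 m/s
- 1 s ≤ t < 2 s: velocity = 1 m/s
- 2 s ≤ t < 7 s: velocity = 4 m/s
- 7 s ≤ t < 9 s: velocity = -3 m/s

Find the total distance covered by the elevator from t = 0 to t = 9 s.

Distance (not displacement) is the total path length: add the absolute areas under v-t.
0–1 s: |6| × 1 = 6 m
1–2 s: |1| × 1 = 1 m
2–7 s: |4| × 5 = 20 m
7–9 s: |-3| × 2 = 6 m
Total distance = 33 m

33 m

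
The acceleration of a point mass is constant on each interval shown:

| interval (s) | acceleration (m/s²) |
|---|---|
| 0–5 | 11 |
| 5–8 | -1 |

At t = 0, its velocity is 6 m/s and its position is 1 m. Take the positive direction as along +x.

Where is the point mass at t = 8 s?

On each constant-a segment, Δv = aΔt and Δx = v₀Δt + ½aΔt²; chain segment to segment.
0–5 s: v starts 6 m/s; Δx = 6·5 + ½·11·5² = 167.5 m; v ends 61 m/s.
5–8 s: v starts 61 m/s; Δx = 61·3 + ½·-1·3² = 178.5 m; v ends 58 m/s.
x(8) = 1 + Σ Δx = 347 m.

347 m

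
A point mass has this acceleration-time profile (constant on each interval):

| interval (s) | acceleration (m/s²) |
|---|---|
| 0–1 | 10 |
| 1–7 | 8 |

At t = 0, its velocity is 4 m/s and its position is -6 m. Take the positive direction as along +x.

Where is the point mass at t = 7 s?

On each constant-a segment, Δv = aΔt and Δx = v₀Δt + ½aΔt²; chain segment to segment.
0–1 s: v starts 4 m/s; Δx = 4·1 + ½·10·1² = 9 m; v ends 14 m/s.
1–7 s: v starts 14 m/s; Δx = 14·6 + ½·8·6² = 228 m; v ends 62 m/s.
x(7) = -6 + Σ Δx = 231 m.

231 m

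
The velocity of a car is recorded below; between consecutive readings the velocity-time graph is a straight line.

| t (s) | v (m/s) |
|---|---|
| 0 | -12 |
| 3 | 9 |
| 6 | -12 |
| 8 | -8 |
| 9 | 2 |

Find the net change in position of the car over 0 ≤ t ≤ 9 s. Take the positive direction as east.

Net displacement equals the area under the velocity-time graph (areas below the axis count negative).
0–3 s: ½(-12 + 9)(3) = -4.5 m
3–6 s: ½(9 + -12)(3) = -4.5 m
6–8 s: ½(-12 + -8)(2) = -20 m
8–9 s: ½(-8 + 2)(1) = -3 m
Net displacement = -32 m

-32 m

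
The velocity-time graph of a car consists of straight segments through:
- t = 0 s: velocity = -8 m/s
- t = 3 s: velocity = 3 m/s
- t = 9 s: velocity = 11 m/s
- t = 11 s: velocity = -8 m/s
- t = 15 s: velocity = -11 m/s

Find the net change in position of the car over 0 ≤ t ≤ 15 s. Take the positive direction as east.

Net displacement equals the area under the velocity-time graph (areas below the axis count negative).
0–3 s: ½(-8 + 3)(3) = -7.5 m
3–9 s: ½(3 + 11)(6) = 42 m
9–11 s: ½(11 + -8)(2) = 3 m
11–15 s: ½(-8 + -11)(4) = -38 m
Net displacement = -0.5 m

-0.5 m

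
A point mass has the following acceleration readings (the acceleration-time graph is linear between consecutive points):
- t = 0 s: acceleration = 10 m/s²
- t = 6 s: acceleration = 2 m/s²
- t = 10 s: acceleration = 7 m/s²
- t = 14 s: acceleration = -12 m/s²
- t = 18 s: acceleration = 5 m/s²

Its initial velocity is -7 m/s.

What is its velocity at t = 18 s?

Δv equals the area under the a-t graph; then v = v₀ + Δv.
0–6 s: ½(10 + 2)(6) = 36 m/s
6–10 s: ½(2 + 7)(4) = 18 m/s
10–14 s: ½(7 + -12)(4) = -10 m/s
14–18 s: ½(-12 + 5)(4) = -14 m/s
Δv = 30 m/s, so v(18) = -7 + (30) = 23 m/s.

23 m/s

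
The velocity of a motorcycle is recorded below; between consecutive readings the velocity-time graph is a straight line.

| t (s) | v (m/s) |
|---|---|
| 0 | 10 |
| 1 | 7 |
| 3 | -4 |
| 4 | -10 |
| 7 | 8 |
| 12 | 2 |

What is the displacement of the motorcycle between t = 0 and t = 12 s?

Net displacement equals the area under the velocity-time graph (areas below the axis count negative).
0–1 s: ½(10 + 7)(1) = 8.5 m
1–3 s: ½(7 + -4)(2) = 3 m
3–4 s: ½(-4 + -10)(1) = -7 m
4–7 s: ½(-10 + 8)(3) = -3 m
7–12 s: ½(8 + 2)(5) = 25 m
Net displacement = 26.5 m

26.5 m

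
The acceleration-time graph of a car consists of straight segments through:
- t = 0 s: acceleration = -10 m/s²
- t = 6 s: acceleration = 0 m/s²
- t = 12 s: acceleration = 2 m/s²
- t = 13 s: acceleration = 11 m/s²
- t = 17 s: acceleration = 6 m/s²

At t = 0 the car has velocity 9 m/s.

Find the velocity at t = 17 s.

25.5 m/s

Δv equals the area under the a-t graph; then v = v₀ + Δv.
0–6 s: ½(-10 + 0)(6) = -30 m/s
6–12 s: ½(0 + 2)(6) = 6 m/s
12–13 s: ½(2 + 11)(1) = 6.5 m/s
13–17 s: ½(11 + 6)(4) = 34 m/s
Δv = 16.5 m/s, so v(17) = 9 + (16.5) = 25.5 m/s.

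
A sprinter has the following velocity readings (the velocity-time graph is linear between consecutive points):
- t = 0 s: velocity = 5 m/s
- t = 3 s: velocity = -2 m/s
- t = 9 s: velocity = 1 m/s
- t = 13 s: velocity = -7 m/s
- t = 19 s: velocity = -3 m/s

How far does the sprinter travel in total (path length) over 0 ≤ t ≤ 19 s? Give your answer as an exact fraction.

376/7 m

Distance (not displacement) is the total path length: add the absolute areas under v-t.
0–3 s: v = 0 at t = 15/7 s; triangle areas 75/14 + 6/7 = 87/14 m
3–9 s: v = 0 at t = 7 s; triangle areas 4 + 1 = 5 m
9–13 s: v = 0 at t = 9.5 s; triangle areas 0.25 + 12.25 = 12.5 m
13–19 s: |½(-7 + -3)(6)| = 30 m
Total distance = 376/7 m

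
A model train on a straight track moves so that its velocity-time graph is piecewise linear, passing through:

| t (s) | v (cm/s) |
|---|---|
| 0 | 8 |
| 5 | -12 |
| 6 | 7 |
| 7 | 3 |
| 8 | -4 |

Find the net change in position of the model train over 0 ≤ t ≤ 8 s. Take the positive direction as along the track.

Displacement is the signed area under the v-t curve.
0–5 s: ½(8 + -12)(5) = -10 cm
5–6 s: ½(-12 + 7)(1) = -2.5 cm
6–7 s: ½(7 + 3)(1) = 5 cm
7–8 s: ½(3 + -4)(1) = -0.5 cm
Net displacement = -8 cm

-8 cm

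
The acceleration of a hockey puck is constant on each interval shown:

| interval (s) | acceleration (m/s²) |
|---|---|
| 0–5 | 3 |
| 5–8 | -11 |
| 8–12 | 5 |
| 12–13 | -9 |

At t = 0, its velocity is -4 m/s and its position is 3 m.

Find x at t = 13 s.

-50.5 m

On each constant-a segment, Δv = aΔt and Δx = v₀Δt + ½aΔt²; chain segment to segment.
0–5 s: v starts -4 m/s; Δx = -4·5 + ½·3·5² = 17.5 m; v ends 11 m/s.
5–8 s: v starts 11 m/s; Δx = 11·3 + ½·-11·3² = -16.5 m; v ends -22 m/s.
8–12 s: v starts -22 m/s; Δx = -22·4 + ½·5·4² = -48 m; v ends -2 m/s.
12–13 s: v starts -2 m/s; Δx = -2·1 + ½·-9·1² = -6.5 m; v ends -11 m/s.
x(13) = 3 + Σ Δx = -50.5 m.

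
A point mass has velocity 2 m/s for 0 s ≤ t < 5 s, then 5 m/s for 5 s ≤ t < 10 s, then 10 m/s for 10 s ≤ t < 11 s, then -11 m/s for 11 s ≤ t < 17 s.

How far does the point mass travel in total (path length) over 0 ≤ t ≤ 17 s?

111 m

Total distance travelled is ∫|v| dt — sum the magnitudes of each area piece.
0–5 s: |2| × 5 = 10 m
5–10 s: |5| × 5 = 25 m
10–11 s: |10| × 1 = 10 m
11–17 s: |-11| × 6 = 66 m
Total distance = 111 m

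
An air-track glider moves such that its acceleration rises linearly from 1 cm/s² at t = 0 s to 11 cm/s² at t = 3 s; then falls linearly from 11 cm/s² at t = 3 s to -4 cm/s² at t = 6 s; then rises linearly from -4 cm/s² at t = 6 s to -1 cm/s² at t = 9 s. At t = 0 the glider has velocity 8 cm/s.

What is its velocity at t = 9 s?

29 cm/s

Δv equals the area under the a-t graph; then v = v₀ + Δv.
0–3 s: ½(1 + 11)(3) = 18 cm/s
3–6 s: ½(11 + -4)(3) = 10.5 cm/s
6–9 s: ½(-4 + -1)(3) = -7.5 cm/s
Δv = 21 cm/s, so v(9) = 8 + (21) = 29 cm/s.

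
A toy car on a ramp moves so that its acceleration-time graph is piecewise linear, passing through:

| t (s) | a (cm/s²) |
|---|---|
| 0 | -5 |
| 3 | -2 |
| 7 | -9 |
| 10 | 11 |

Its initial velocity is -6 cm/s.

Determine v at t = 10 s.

Δv equals the area under the a-t graph; then v = v₀ + Δv.
0–3 s: ½(-5 + -2)(3) = -10.5 cm/s
3–7 s: ½(-2 + -9)(4) = -22 cm/s
7–10 s: ½(-9 + 11)(3) = 3 cm/s
Δv = -29.5 cm/s, so v(10) = -6 + (-29.5) = -35.5 cm/s.

-35.5 cm/s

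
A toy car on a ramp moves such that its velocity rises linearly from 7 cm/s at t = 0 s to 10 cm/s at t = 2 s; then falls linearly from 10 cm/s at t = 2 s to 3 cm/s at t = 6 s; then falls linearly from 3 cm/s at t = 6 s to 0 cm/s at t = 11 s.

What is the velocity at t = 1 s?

8.5 cm/s

On 0–2 s the graph is linear from 7 to 10 cm/s: v(1) = 7 + (10 − 7)·(1 − 0)/(2 − 0) = 8.5 cm/s.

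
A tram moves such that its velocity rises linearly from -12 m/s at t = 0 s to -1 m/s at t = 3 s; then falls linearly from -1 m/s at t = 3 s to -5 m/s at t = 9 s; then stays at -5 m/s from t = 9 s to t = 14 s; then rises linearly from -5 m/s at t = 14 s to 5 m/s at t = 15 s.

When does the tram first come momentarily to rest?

v changes sign on 14–15 s (from -5 to 5); the graph is linear there, so v = 0 at t = 14 + (5)·(15 − 14)/(5 − -5) = 14.5 s.

t = 14.5 s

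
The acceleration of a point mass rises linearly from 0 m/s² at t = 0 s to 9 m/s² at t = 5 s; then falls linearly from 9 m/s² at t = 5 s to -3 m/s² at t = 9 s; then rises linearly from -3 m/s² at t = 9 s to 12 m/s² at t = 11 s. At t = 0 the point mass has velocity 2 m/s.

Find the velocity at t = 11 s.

45.5 m/s

Δv equals the area under the a-t graph; then v = v₀ + Δv.
0–5 s: ½(0 + 9)(5) = 22.5 m/s
5–9 s: ½(9 + -3)(4) = 12 m/s
9–11 s: ½(-3 + 12)(2) = 9 m/s
Δv = 43.5 m/s, so v(11) = 2 + (43.5) = 45.5 m/s.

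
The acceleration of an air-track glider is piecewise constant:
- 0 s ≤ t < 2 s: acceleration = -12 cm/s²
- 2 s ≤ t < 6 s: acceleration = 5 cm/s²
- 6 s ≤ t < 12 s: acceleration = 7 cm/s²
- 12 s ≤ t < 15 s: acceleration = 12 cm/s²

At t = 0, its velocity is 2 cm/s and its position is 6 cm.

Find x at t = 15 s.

226 cm

On each constant-a segment, Δv = aΔt and Δx = v₀Δt + ½aΔt²; chain segment to segment.
0–2 s: v starts 2 cm/s; Δx = 2·2 + ½·-12·2² = -20 cm; v ends -22 cm/s.
2–6 s: v starts -22 cm/s; Δx = -22·4 + ½·5·4² = -48 cm; v ends -2 cm/s.
6–12 s: v starts -2 cm/s; Δx = -2·6 + ½·7·6² = 114 cm; v ends 40 cm/s.
12–15 s: v starts 40 cm/s; Δx = 40·3 + ½·12·3² = 174 cm; v ends 76 cm/s.
x(15) = 6 + Σ Δx = 226 cm.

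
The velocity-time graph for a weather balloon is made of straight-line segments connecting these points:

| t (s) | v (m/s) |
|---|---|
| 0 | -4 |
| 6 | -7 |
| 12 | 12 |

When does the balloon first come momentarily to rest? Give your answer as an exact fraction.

v changes sign on 6–12 s (from -7 to 12); the graph is linear there, so v = 0 at t = 6 + (7)·(12 − 6)/(12 − -7) = 156/19 s.

t = 156/19 s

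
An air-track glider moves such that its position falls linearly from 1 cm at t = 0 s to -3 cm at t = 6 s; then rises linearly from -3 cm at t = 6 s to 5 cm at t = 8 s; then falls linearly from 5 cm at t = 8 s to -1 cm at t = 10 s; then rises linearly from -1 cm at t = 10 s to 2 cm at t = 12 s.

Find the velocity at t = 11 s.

1.5 cm/s

Velocity is the slope of the x-t graph on 10–12 s: (2 − -1)/(12 − 10) = 1.5 cm/s.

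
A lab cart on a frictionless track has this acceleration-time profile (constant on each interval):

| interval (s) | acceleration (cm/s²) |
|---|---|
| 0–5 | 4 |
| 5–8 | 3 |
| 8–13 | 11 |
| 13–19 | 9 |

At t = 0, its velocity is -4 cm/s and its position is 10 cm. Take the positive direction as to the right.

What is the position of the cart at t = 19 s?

1006 cm

On each constant-a segment, Δv = aΔt and Δx = v₀Δt + ½aΔt²; chain segment to segment.
0–5 s: v starts -4 cm/s; Δx = -4·5 + ½·4·5² = 30 cm; v ends 16 cm/s.
5–8 s: v starts 16 cm/s; Δx = 16·3 + ½·3·3² = 61.5 cm; v ends 25 cm/s.
8–13 s: v starts 25 cm/s; Δx = 25·5 + ½·11·5² = 262.5 cm; v ends 80 cm/s.
13–19 s: v starts 80 cm/s; Δx = 80·6 + ½·9·6² = 642 cm; v ends 134 cm/s.
x(19) = 10 + Σ Δx = 1006 cm.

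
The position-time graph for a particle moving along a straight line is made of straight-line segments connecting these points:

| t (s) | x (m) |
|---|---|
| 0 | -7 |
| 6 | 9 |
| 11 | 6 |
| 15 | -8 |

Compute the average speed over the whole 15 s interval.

2.2 m/s

Average speed = (total path length)/(elapsed time); on a piecewise-linear x-t graph the path length is Σ|Δx|.
0–6 s: |Δx| = |9 − -7| = 16 m
6–11 s: |Δx| = |6 − 9| = 3 m
11–15 s: |Δx| = |-8 − 6| = 14 m
Total path = 33 m; average speed = 33/15 = 2.2 m/s.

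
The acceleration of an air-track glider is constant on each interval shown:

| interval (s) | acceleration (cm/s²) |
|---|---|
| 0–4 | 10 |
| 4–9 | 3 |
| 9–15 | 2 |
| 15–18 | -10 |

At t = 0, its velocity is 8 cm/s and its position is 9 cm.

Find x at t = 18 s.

992.5 cm

On each constant-a segment, Δv = aΔt and Δx = v₀Δt + ½aΔt²; chain segment to segment.
0–4 s: v starts 8 cm/s; Δx = 8·4 + ½·10·4² = 112 cm; v ends 48 cm/s.
4–9 s: v starts 48 cm/s; Δx = 48·5 + ½·3·5² = 277.5 cm; v ends 63 cm/s.
9–15 s: v starts 63 cm/s; Δx = 63·6 + ½·2·6² = 414 cm; v ends 75 cm/s.
15–18 s: v starts 75 cm/s; Δx = 75·3 + ½·-10·3² = 180 cm; v ends 45 cm/s.
x(18) = 9 + Σ Δx = 992.5 cm.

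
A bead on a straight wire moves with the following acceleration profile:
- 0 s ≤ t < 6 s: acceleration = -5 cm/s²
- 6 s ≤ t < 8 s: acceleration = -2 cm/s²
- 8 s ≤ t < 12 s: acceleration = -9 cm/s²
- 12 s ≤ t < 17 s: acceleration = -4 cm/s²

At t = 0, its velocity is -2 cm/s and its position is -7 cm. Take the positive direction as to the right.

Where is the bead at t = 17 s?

-803 cm

On each constant-a segment, Δv = aΔt and Δx = v₀Δt + ½aΔt²; chain segment to segment.
0–6 s: v starts -2 cm/s; Δx = -2·6 + ½·-5·6² = -102 cm; v ends -32 cm/s.
6–8 s: v starts -32 cm/s; Δx = -32·2 + ½·-2·2² = -68 cm; v ends -36 cm/s.
8–12 s: v starts -36 cm/s; Δx = -36·4 + ½·-9·4² = -216 cm; v ends -72 cm/s.
12–17 s: v starts -72 cm/s; Δx = -72·5 + ½·-4·5² = -410 cm; v ends -92 cm/s.
x(17) = -7 + Σ Δx = -803 cm.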